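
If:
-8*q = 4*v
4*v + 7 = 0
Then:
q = 7/8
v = -7/4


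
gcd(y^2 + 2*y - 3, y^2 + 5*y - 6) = y - 1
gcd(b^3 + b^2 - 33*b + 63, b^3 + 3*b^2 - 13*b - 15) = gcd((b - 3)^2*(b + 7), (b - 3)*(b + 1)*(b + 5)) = b - 3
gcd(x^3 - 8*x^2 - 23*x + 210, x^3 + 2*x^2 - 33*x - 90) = x^2 - x - 30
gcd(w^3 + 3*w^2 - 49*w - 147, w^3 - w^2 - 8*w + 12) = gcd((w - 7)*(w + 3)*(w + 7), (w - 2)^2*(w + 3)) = w + 3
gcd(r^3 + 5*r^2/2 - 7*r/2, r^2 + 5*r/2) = r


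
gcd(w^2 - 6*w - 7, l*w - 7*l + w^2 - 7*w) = w - 7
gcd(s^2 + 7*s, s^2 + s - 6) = 1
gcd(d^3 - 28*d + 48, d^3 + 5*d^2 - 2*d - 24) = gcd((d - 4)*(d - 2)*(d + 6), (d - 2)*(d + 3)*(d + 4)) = d - 2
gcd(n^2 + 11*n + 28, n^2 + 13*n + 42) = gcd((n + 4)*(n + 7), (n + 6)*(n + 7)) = n + 7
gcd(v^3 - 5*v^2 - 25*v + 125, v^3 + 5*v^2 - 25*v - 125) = v^2 - 25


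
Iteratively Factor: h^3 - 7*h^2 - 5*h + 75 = (h - 5)*(h^2 - 2*h - 15) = (h - 5)^2*(h + 3)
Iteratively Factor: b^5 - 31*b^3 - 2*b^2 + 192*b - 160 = (b + 4)*(b^4 - 4*b^3 - 15*b^2 + 58*b - 40) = (b - 2)*(b + 4)*(b^3 - 2*b^2 - 19*b + 20) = (b - 2)*(b + 4)^2*(b^2 - 6*b + 5) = (b - 5)*(b - 2)*(b + 4)^2*(b - 1)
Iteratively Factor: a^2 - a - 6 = (a - 3)*(a + 2)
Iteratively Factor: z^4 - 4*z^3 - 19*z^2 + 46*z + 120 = (z - 4)*(z^3 - 19*z - 30) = (z - 5)*(z - 4)*(z^2 + 5*z + 6) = (z - 5)*(z - 4)*(z + 3)*(z + 2)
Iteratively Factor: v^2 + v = (v + 1)*(v)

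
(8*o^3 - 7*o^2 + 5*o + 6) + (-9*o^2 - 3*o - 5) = 8*o^3 - 16*o^2 + 2*o + 1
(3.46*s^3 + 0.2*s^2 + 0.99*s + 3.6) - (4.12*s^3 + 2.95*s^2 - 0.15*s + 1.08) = -0.66*s^3 - 2.75*s^2 + 1.14*s + 2.52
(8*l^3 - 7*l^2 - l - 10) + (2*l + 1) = 8*l^3 - 7*l^2 + l - 9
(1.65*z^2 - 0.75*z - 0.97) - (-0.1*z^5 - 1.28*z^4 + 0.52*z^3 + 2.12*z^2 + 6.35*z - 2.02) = 0.1*z^5 + 1.28*z^4 - 0.52*z^3 - 0.47*z^2 - 7.1*z + 1.05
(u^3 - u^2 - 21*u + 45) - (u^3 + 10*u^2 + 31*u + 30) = -11*u^2 - 52*u + 15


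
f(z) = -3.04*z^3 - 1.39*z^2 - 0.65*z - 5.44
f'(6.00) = -345.65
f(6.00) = -716.02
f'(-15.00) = -2010.95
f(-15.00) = 9951.56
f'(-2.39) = -46.10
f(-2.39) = 29.68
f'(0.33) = -2.56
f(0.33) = -5.92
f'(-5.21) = -233.72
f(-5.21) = 390.14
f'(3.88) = -148.73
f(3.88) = -206.46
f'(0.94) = -11.32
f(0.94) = -9.80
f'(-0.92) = -5.81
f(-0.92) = -3.65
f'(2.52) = -65.57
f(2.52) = -64.55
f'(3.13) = -98.70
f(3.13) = -114.31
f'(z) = -9.12*z^2 - 2.78*z - 0.65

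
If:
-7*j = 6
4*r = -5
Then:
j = -6/7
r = -5/4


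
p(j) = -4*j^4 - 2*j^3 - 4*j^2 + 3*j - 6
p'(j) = -16*j^3 - 6*j^2 - 8*j + 3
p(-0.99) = -14.79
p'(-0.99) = 20.56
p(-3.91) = -894.23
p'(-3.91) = 898.97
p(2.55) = -226.65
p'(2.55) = -321.72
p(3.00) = -411.00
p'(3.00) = -507.00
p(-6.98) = -9036.39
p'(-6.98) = 5207.61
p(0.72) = -7.74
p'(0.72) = -11.84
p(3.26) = -559.81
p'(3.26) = -641.18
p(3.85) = -1046.70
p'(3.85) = -1029.80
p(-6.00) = -4920.00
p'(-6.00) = 3291.00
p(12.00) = -86946.00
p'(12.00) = -28605.00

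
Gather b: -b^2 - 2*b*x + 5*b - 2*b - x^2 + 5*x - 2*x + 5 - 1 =-b^2 + b*(3 - 2*x) - x^2 + 3*x + 4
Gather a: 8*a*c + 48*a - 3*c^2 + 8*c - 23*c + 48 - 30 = a*(8*c + 48) - 3*c^2 - 15*c + 18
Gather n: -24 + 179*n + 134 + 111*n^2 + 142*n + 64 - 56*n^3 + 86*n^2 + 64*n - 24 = -56*n^3 + 197*n^2 + 385*n + 150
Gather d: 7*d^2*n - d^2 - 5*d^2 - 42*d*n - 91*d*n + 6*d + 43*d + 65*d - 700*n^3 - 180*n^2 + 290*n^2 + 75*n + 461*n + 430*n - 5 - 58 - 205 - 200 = d^2*(7*n - 6) + d*(114 - 133*n) - 700*n^3 + 110*n^2 + 966*n - 468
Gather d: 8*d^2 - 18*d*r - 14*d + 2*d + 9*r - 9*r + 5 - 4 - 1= 8*d^2 + d*(-18*r - 12)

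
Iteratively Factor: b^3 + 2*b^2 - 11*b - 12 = (b - 3)*(b^2 + 5*b + 4) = (b - 3)*(b + 4)*(b + 1)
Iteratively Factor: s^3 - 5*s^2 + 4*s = (s - 4)*(s^2 - s) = s*(s - 4)*(s - 1)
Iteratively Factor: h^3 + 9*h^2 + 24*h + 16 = (h + 4)*(h^2 + 5*h + 4) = (h + 4)^2*(h + 1)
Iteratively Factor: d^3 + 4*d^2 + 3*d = (d + 3)*(d^2 + d) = d*(d + 3)*(d + 1)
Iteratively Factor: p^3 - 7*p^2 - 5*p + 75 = (p - 5)*(p^2 - 2*p - 15) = (p - 5)*(p + 3)*(p - 5)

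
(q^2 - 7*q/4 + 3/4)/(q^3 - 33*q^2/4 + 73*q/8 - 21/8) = 2*(q - 1)/(2*q^2 - 15*q + 7)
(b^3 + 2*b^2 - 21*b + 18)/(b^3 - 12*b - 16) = (-b^3 - 2*b^2 + 21*b - 18)/(-b^3 + 12*b + 16)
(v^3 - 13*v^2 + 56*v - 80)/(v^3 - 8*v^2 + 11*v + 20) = (v - 4)/(v + 1)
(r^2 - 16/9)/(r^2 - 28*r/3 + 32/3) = (r + 4/3)/(r - 8)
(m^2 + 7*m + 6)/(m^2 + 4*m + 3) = (m + 6)/(m + 3)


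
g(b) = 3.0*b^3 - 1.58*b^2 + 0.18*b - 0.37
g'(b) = 9.0*b^2 - 3.16*b + 0.18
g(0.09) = -0.36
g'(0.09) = -0.03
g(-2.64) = -67.06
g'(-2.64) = 71.25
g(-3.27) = -122.75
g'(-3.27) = 106.75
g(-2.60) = -64.25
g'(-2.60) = 69.24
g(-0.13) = -0.43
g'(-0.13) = 0.74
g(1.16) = 2.40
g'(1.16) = 8.62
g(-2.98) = -94.33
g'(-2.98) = 89.52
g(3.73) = 134.00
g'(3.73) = 113.61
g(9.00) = 2060.27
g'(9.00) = 700.74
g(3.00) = 66.95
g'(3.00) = 71.70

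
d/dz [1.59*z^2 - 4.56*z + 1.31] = 3.18*z - 4.56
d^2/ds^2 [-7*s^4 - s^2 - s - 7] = -84*s^2 - 2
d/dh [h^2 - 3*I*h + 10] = 2*h - 3*I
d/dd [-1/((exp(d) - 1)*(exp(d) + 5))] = (exp(d) + 2)/(2*(exp(d) + 5)^2*sinh(d/2)^2)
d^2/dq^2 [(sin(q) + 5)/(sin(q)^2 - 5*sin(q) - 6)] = (-sin(q)^4 - 24*sin(q)^3 + 65*sin(q)^2 - 250*sin(q) + 250)/((sin(q) - 6)^3*(sin(q) + 1)^2)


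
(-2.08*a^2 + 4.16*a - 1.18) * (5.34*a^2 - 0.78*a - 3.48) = -11.1072*a^4 + 23.8368*a^3 - 2.3076*a^2 - 13.5564*a + 4.1064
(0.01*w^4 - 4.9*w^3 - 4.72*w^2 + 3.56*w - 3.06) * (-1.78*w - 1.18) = -0.0178*w^5 + 8.7102*w^4 + 14.1836*w^3 - 0.767200000000001*w^2 + 1.246*w + 3.6108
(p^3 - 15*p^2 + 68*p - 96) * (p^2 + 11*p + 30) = p^5 - 4*p^4 - 67*p^3 + 202*p^2 + 984*p - 2880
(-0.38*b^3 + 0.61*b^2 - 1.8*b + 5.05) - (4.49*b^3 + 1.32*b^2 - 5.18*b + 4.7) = -4.87*b^3 - 0.71*b^2 + 3.38*b + 0.35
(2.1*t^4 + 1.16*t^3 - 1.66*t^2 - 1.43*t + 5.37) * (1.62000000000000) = 3.402*t^4 + 1.8792*t^3 - 2.6892*t^2 - 2.3166*t + 8.6994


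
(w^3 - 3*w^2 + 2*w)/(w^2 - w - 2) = w*(w - 1)/(w + 1)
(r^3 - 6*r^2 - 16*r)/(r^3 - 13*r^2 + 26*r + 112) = r/(r - 7)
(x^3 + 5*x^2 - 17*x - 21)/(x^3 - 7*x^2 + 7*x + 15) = (x + 7)/(x - 5)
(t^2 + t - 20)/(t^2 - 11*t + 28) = (t + 5)/(t - 7)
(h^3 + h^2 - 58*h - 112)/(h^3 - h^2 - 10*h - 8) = (h^2 - h - 56)/(h^2 - 3*h - 4)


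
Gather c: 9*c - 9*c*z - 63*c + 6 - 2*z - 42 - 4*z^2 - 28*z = c*(-9*z - 54) - 4*z^2 - 30*z - 36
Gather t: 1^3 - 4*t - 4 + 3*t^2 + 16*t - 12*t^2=-9*t^2 + 12*t - 3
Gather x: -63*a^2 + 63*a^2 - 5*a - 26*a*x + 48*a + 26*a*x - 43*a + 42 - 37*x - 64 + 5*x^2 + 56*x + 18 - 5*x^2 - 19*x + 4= 0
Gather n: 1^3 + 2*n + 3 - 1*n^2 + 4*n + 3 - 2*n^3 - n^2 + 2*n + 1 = -2*n^3 - 2*n^2 + 8*n + 8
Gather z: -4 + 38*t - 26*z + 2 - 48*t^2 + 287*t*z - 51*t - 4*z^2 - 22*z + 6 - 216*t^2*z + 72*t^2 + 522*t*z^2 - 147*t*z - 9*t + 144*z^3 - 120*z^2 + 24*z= 24*t^2 - 22*t + 144*z^3 + z^2*(522*t - 124) + z*(-216*t^2 + 140*t - 24) + 4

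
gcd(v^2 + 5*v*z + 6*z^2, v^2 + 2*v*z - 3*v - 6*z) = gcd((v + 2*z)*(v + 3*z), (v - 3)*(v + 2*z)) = v + 2*z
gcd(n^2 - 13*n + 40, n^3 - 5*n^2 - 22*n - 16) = n - 8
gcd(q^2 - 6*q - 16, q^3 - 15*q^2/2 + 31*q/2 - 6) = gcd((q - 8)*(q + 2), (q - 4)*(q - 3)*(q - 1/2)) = 1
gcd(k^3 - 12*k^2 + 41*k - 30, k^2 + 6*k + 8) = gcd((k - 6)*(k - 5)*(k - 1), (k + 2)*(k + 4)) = 1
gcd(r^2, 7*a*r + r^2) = r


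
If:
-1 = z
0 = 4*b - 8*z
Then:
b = -2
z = -1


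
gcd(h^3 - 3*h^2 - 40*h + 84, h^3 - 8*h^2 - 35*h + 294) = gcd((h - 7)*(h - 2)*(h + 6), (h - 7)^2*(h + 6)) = h^2 - h - 42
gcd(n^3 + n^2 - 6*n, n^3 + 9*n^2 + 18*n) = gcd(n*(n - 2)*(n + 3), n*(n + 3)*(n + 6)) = n^2 + 3*n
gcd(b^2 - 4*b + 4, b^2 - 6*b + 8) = b - 2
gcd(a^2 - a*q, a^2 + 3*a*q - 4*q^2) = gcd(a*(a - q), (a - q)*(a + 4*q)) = -a + q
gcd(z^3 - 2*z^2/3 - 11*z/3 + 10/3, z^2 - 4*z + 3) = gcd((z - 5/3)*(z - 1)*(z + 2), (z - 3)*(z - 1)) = z - 1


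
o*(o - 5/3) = o^2 - 5*o/3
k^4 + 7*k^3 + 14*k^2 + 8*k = k*(k + 1)*(k + 2)*(k + 4)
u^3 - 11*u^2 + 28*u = u*(u - 7)*(u - 4)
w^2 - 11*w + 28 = (w - 7)*(w - 4)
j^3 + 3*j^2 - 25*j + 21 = (j - 3)*(j - 1)*(j + 7)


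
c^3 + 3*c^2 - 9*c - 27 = (c - 3)*(c + 3)^2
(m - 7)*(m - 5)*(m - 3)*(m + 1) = m^4 - 14*m^3 + 56*m^2 - 34*m - 105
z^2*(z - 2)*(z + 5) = z^4 + 3*z^3 - 10*z^2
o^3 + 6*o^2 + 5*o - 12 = (o - 1)*(o + 3)*(o + 4)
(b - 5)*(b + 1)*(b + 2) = b^3 - 2*b^2 - 13*b - 10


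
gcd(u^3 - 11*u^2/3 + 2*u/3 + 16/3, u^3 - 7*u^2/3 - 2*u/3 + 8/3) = u^2 - u - 2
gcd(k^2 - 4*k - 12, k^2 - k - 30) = k - 6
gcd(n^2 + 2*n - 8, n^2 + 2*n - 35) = 1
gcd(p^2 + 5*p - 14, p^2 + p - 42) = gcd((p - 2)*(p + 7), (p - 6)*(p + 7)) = p + 7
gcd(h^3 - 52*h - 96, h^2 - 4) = h + 2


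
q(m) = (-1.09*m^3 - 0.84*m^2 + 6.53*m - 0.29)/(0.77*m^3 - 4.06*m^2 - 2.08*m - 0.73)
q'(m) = (-3.27*m^2 - 1.68*m + 6.53)/(0.77*m^3 - 4.06*m^2 - 2.08*m - 0.73) + (-2.31*m^2 + 8.12*m + 2.08)*(-1.09*m^3 - 0.84*m^2 + 6.53*m - 0.29)/(0.77*m^3 - 4.06*m^2 - 2.08*m - 0.73)^2 = (-4.44089209850063e-16*m^5 + 5.0722*m^4 - 5.5218*m^3 + 31.316*m^2 - 1.1284*m - 5.3701)/(0.5929*m^6 - 6.2524*m^5 + 13.2804*m^4 + 15.7654*m^3 + 10.254*m^2 + 3.0368*m + 0.5329)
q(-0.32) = 4.81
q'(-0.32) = -6.14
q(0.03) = 0.12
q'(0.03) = -8.48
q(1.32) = -0.50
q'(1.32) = 0.65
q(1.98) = -0.06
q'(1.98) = 0.69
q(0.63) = -0.93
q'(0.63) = 0.48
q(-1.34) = 1.12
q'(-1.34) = 1.63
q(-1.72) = 0.65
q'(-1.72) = 0.94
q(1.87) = -0.13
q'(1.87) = 0.67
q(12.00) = -2.67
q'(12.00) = 0.19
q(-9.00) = -0.77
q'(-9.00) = 0.05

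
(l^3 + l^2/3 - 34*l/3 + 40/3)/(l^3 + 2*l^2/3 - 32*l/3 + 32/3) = (3*l - 5)/(3*l - 4)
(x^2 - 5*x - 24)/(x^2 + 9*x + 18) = (x - 8)/(x + 6)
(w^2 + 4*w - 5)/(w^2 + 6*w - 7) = (w + 5)/(w + 7)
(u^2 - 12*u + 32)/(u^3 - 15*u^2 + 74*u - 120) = (u - 8)/(u^2 - 11*u + 30)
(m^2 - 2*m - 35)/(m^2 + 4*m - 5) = (m - 7)/(m - 1)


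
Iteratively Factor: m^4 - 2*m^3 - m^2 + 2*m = (m - 2)*(m^3 - m) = (m - 2)*(m + 1)*(m^2 - m) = m*(m - 2)*(m + 1)*(m - 1)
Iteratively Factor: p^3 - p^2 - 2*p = (p - 2)*(p^2 + p) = p*(p - 2)*(p + 1)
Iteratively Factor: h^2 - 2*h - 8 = (h - 4)*(h + 2)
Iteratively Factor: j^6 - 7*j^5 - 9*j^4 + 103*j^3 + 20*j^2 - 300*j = (j - 5)*(j^5 - 2*j^4 - 19*j^3 + 8*j^2 + 60*j) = j*(j - 5)*(j^4 - 2*j^3 - 19*j^2 + 8*j + 60) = j*(j - 5)^2*(j^3 + 3*j^2 - 4*j - 12) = j*(j - 5)^2*(j + 2)*(j^2 + j - 6) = j*(j - 5)^2*(j - 2)*(j + 2)*(j + 3)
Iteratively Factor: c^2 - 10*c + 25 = (c - 5)*(c - 5)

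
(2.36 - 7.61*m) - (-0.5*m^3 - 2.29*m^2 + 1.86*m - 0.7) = 0.5*m^3 + 2.29*m^2 - 9.47*m + 3.06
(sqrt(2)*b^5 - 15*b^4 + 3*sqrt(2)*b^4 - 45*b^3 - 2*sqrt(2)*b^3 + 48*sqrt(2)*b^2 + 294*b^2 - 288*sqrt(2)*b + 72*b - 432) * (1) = sqrt(2)*b^5 - 15*b^4 + 3*sqrt(2)*b^4 - 45*b^3 - 2*sqrt(2)*b^3 + 48*sqrt(2)*b^2 + 294*b^2 - 288*sqrt(2)*b + 72*b - 432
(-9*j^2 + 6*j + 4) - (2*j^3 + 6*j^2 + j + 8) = -2*j^3 - 15*j^2 + 5*j - 4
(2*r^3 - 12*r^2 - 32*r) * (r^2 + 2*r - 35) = 2*r^5 - 8*r^4 - 126*r^3 + 356*r^2 + 1120*r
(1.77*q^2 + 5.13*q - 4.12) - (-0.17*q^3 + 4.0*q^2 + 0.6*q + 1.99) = 0.17*q^3 - 2.23*q^2 + 4.53*q - 6.11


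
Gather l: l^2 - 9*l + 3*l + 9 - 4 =l^2 - 6*l + 5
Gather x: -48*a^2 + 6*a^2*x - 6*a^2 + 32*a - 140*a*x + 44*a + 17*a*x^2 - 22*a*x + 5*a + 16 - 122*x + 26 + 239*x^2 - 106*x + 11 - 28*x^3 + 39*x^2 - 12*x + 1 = -54*a^2 + 81*a - 28*x^3 + x^2*(17*a + 278) + x*(6*a^2 - 162*a - 240) + 54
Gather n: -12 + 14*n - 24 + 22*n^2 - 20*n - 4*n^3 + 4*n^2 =-4*n^3 + 26*n^2 - 6*n - 36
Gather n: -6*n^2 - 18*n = -6*n^2 - 18*n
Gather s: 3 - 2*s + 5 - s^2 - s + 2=-s^2 - 3*s + 10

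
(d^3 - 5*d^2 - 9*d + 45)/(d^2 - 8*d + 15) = d + 3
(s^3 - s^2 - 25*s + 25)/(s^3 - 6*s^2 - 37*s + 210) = (s^2 + 4*s - 5)/(s^2 - s - 42)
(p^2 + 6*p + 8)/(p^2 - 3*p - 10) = (p + 4)/(p - 5)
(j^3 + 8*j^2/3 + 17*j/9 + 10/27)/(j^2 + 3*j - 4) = (27*j^3 + 72*j^2 + 51*j + 10)/(27*(j^2 + 3*j - 4))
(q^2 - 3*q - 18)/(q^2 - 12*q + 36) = (q + 3)/(q - 6)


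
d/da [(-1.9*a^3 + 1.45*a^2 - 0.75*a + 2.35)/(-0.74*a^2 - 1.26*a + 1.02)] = (1.406*a^4 + 4.788*a^3 - 8.196*a^2 + 6.436*a + 2.196)/(0.5476*a^4 + 1.8648*a^3 + 0.0780000000000001*a^2 - 2.5704*a + 1.0404)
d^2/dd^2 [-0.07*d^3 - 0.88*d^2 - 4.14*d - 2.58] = -0.42*d - 1.76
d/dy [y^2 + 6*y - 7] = 2*y + 6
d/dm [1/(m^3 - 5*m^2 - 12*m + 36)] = (-3*m^2 + 10*m + 12)/(m^3 - 5*m^2 - 12*m + 36)^2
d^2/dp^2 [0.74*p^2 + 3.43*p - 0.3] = 1.48000000000000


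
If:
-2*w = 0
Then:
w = 0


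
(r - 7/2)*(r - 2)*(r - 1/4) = r^3 - 23*r^2/4 + 67*r/8 - 7/4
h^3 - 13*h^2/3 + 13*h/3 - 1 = (h - 3)*(h - 1)*(h - 1/3)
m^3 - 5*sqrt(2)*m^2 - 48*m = m*(m - 8*sqrt(2))*(m + 3*sqrt(2))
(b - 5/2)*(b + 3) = b^2 + b/2 - 15/2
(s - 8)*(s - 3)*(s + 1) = s^3 - 10*s^2 + 13*s + 24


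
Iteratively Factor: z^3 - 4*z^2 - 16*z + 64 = (z - 4)*(z^2 - 16) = (z - 4)^2*(z + 4)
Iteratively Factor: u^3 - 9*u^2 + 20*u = (u - 4)*(u^2 - 5*u) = u*(u - 4)*(u - 5)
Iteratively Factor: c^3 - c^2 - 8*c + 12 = (c - 2)*(c^2 + c - 6) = (c - 2)*(c + 3)*(c - 2)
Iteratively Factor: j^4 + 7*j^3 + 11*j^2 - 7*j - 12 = (j + 4)*(j^3 + 3*j^2 - j - 3) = (j - 1)*(j + 4)*(j^2 + 4*j + 3) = (j - 1)*(j + 3)*(j + 4)*(j + 1)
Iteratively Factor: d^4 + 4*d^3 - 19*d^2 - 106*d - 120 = (d + 2)*(d^3 + 2*d^2 - 23*d - 60) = (d - 5)*(d + 2)*(d^2 + 7*d + 12) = (d - 5)*(d + 2)*(d + 3)*(d + 4)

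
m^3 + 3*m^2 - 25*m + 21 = (m - 3)*(m - 1)*(m + 7)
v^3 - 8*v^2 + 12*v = v*(v - 6)*(v - 2)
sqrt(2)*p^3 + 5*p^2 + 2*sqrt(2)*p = p*(p + 2*sqrt(2))*(sqrt(2)*p + 1)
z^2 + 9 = (z - 3*I)*(z + 3*I)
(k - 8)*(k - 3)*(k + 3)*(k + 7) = k^4 - k^3 - 65*k^2 + 9*k + 504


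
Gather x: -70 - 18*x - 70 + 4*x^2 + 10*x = 4*x^2 - 8*x - 140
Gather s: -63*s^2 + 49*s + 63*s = -63*s^2 + 112*s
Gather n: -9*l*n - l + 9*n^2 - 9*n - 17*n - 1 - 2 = -l + 9*n^2 + n*(-9*l - 26) - 3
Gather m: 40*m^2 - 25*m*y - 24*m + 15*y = 40*m^2 + m*(-25*y - 24) + 15*y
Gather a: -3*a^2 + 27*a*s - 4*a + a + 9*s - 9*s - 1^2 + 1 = -3*a^2 + a*(27*s - 3)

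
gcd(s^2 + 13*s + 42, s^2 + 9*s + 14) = s + 7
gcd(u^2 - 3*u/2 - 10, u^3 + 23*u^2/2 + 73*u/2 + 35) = u + 5/2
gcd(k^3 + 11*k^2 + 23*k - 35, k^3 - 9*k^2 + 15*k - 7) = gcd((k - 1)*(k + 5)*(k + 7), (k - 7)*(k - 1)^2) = k - 1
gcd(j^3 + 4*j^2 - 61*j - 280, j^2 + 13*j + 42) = j + 7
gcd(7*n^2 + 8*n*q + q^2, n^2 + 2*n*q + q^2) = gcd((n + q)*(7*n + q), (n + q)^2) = n + q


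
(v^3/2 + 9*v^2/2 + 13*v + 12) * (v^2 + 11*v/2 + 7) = v^5/2 + 29*v^4/4 + 165*v^3/4 + 115*v^2 + 157*v + 84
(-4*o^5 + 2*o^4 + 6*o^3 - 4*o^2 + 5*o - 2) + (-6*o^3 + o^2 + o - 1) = -4*o^5 + 2*o^4 - 3*o^2 + 6*o - 3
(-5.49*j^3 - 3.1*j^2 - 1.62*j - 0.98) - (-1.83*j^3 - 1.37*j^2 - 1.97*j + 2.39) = -3.66*j^3 - 1.73*j^2 + 0.35*j - 3.37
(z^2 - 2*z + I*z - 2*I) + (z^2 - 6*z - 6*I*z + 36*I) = 2*z^2 - 8*z - 5*I*z + 34*I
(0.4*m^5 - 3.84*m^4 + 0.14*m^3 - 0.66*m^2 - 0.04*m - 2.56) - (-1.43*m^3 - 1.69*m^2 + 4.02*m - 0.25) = 0.4*m^5 - 3.84*m^4 + 1.57*m^3 + 1.03*m^2 - 4.06*m - 2.31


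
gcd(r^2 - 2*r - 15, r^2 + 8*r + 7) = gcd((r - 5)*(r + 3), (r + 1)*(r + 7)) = 1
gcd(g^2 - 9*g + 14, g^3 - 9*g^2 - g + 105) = g - 7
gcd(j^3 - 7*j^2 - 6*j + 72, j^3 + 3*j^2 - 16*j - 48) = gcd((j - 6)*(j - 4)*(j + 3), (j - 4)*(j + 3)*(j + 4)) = j^2 - j - 12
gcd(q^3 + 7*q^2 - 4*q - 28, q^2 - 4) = q^2 - 4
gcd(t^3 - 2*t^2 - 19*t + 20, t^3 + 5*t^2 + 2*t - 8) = t^2 + 3*t - 4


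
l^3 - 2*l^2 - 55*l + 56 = (l - 8)*(l - 1)*(l + 7)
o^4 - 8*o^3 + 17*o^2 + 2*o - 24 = (o - 4)*(o - 3)*(o - 2)*(o + 1)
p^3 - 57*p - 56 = (p - 8)*(p + 1)*(p + 7)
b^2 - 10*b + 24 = (b - 6)*(b - 4)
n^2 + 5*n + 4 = (n + 1)*(n + 4)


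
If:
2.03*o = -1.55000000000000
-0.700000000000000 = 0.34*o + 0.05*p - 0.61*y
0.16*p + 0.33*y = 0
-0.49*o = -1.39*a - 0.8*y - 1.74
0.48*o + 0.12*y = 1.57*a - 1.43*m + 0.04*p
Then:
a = -1.88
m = -1.89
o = -0.76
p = -1.27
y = 0.62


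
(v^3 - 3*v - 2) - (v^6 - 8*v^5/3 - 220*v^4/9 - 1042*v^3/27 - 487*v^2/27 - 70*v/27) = -v^6 + 8*v^5/3 + 220*v^4/9 + 1069*v^3/27 + 487*v^2/27 - 11*v/27 - 2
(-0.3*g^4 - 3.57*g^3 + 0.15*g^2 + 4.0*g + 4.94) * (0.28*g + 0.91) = -0.084*g^5 - 1.2726*g^4 - 3.2067*g^3 + 1.2565*g^2 + 5.0232*g + 4.4954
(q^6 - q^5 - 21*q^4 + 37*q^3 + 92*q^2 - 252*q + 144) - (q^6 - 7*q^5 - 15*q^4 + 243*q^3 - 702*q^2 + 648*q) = 6*q^5 - 6*q^4 - 206*q^3 + 794*q^2 - 900*q + 144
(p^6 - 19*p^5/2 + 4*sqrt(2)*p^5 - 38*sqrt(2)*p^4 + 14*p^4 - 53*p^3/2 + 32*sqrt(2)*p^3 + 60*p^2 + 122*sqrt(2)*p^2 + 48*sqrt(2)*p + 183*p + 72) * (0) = 0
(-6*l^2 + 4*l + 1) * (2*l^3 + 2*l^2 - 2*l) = -12*l^5 - 4*l^4 + 22*l^3 - 6*l^2 - 2*l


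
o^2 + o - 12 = (o - 3)*(o + 4)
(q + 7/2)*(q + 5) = q^2 + 17*q/2 + 35/2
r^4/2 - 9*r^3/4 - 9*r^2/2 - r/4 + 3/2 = (r/2 + 1/2)*(r - 6)*(r - 1/2)*(r + 1)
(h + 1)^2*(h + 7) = h^3 + 9*h^2 + 15*h + 7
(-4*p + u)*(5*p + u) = -20*p^2 + p*u + u^2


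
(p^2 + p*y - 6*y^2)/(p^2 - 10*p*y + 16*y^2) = (-p - 3*y)/(-p + 8*y)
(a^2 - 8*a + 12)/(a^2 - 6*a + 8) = (a - 6)/(a - 4)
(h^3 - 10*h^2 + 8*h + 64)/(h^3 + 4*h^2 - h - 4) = (h^3 - 10*h^2 + 8*h + 64)/(h^3 + 4*h^2 - h - 4)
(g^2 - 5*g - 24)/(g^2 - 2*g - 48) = (g + 3)/(g + 6)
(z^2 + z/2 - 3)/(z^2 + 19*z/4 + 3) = 2*(2*z^2 + z - 6)/(4*z^2 + 19*z + 12)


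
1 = 1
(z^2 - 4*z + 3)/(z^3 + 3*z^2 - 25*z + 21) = 1/(z + 7)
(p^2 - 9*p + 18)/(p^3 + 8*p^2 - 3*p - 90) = (p - 6)/(p^2 + 11*p + 30)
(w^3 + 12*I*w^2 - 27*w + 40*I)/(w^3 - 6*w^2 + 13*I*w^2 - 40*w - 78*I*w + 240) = (w - I)/(w - 6)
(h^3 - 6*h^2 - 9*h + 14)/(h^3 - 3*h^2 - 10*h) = (h^2 - 8*h + 7)/(h*(h - 5))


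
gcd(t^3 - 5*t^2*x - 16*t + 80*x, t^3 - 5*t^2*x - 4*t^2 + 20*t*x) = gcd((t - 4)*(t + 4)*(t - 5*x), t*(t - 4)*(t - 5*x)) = -t^2 + 5*t*x + 4*t - 20*x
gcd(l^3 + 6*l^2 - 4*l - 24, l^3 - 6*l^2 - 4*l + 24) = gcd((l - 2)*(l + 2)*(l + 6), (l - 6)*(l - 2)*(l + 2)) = l^2 - 4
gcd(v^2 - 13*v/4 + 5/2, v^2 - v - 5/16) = v - 5/4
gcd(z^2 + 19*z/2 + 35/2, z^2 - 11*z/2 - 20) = z + 5/2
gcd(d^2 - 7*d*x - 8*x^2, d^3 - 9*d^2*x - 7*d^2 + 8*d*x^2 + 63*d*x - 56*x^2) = -d + 8*x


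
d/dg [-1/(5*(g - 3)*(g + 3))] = 2*g/(5*(g - 3)^2*(g + 3)^2)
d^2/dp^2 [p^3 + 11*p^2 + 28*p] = 6*p + 22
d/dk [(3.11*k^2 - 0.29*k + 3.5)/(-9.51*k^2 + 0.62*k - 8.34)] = (-0.829699999999999*k^2 + 14.6952*k + 0.2486)/(90.4401*k^4 - 11.7924*k^3 + 159.0112*k^2 - 10.3416*k + 69.5556)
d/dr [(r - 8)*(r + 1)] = 2*r - 7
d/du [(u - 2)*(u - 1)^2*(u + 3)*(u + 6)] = 5*u^4 + 20*u^3 - 39*u^2 - 58*u + 72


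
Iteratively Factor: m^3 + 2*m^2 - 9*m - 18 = (m - 3)*(m^2 + 5*m + 6) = (m - 3)*(m + 2)*(m + 3)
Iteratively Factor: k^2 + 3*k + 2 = (k + 1)*(k + 2)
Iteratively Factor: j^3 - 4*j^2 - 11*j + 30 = (j + 3)*(j^2 - 7*j + 10) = (j - 5)*(j + 3)*(j - 2)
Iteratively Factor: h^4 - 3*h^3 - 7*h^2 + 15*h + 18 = (h + 1)*(h^3 - 4*h^2 - 3*h + 18) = (h - 3)*(h + 1)*(h^2 - h - 6) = (h - 3)*(h + 1)*(h + 2)*(h - 3)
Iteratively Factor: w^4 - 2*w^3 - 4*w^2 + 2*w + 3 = (w + 1)*(w^3 - 3*w^2 - w + 3) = (w + 1)^2*(w^2 - 4*w + 3) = (w - 3)*(w + 1)^2*(w - 1)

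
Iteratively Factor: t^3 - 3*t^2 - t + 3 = (t + 1)*(t^2 - 4*t + 3) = (t - 3)*(t + 1)*(t - 1)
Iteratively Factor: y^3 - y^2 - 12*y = (y)*(y^2 - y - 12) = y*(y + 3)*(y - 4)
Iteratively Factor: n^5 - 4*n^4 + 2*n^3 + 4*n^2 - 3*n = (n - 1)*(n^4 - 3*n^3 - n^2 + 3*n) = (n - 1)*(n + 1)*(n^3 - 4*n^2 + 3*n) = (n - 3)*(n - 1)*(n + 1)*(n^2 - n) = (n - 3)*(n - 1)^2*(n + 1)*(n)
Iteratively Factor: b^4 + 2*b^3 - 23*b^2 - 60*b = (b + 4)*(b^3 - 2*b^2 - 15*b) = (b - 5)*(b + 4)*(b^2 + 3*b) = (b - 5)*(b + 3)*(b + 4)*(b)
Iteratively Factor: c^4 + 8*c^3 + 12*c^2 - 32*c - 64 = (c + 4)*(c^3 + 4*c^2 - 4*c - 16) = (c + 4)^2*(c^2 - 4) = (c - 2)*(c + 4)^2*(c + 2)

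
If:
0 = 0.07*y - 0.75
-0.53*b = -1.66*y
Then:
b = 33.56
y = 10.71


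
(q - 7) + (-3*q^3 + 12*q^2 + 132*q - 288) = -3*q^3 + 12*q^2 + 133*q - 295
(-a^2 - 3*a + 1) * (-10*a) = 10*a^3 + 30*a^2 - 10*a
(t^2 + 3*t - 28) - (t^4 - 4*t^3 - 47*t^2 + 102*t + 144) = -t^4 + 4*t^3 + 48*t^2 - 99*t - 172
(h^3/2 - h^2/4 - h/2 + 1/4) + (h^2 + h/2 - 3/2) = h^3/2 + 3*h^2/4 - 5/4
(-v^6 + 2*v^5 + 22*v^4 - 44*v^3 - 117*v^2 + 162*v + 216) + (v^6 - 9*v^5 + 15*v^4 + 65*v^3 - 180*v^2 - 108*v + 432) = -7*v^5 + 37*v^4 + 21*v^3 - 297*v^2 + 54*v + 648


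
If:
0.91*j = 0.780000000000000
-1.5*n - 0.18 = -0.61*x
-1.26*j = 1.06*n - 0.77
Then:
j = 0.86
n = -0.29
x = -0.42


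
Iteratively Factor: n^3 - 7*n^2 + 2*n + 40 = (n + 2)*(n^2 - 9*n + 20) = (n - 4)*(n + 2)*(n - 5)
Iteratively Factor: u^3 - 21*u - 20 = (u + 4)*(u^2 - 4*u - 5) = (u + 1)*(u + 4)*(u - 5)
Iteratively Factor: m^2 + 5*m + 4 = (m + 4)*(m + 1)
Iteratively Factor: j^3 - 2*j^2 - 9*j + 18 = (j - 3)*(j^2 + j - 6) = (j - 3)*(j - 2)*(j + 3)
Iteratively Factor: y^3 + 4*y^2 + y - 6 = (y + 2)*(y^2 + 2*y - 3) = (y + 2)*(y + 3)*(y - 1)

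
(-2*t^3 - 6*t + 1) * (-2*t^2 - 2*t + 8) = 4*t^5 + 4*t^4 - 4*t^3 + 10*t^2 - 50*t + 8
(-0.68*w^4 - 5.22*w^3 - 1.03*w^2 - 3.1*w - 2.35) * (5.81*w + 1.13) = -3.9508*w^5 - 31.0966*w^4 - 11.8829*w^3 - 19.1749*w^2 - 17.1565*w - 2.6555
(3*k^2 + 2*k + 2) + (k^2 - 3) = 4*k^2 + 2*k - 1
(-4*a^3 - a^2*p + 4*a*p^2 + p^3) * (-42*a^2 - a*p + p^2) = 168*a^5 + 46*a^4*p - 171*a^3*p^2 - 47*a^2*p^3 + 3*a*p^4 + p^5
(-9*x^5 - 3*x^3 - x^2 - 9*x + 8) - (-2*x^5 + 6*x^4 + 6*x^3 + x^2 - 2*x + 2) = -7*x^5 - 6*x^4 - 9*x^3 - 2*x^2 - 7*x + 6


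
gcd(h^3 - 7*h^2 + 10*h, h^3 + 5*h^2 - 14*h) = h^2 - 2*h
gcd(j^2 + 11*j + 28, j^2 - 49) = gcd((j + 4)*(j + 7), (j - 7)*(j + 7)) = j + 7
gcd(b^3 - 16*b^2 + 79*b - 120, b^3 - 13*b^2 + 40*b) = b^2 - 13*b + 40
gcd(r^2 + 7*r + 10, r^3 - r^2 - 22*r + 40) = r + 5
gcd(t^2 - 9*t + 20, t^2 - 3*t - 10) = t - 5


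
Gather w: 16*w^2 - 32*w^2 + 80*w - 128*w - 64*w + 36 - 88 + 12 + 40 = -16*w^2 - 112*w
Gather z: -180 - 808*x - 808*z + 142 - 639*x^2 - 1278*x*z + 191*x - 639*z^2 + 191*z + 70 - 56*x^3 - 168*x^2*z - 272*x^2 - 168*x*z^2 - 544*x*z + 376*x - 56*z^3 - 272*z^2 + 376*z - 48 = -56*x^3 - 911*x^2 - 241*x - 56*z^3 + z^2*(-168*x - 911) + z*(-168*x^2 - 1822*x - 241) - 16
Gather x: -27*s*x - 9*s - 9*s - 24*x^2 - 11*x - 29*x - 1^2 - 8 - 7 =-18*s - 24*x^2 + x*(-27*s - 40) - 16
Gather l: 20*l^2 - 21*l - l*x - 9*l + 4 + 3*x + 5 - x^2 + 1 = 20*l^2 + l*(-x - 30) - x^2 + 3*x + 10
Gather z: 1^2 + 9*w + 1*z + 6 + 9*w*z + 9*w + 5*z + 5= 18*w + z*(9*w + 6) + 12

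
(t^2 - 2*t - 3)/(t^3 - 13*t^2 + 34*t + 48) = (t - 3)/(t^2 - 14*t + 48)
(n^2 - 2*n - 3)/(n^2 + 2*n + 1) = (n - 3)/(n + 1)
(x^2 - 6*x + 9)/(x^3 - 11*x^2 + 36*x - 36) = (x - 3)/(x^2 - 8*x + 12)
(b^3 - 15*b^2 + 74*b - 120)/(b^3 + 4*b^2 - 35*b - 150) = (b^2 - 9*b + 20)/(b^2 + 10*b + 25)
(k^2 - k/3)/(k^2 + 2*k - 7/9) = 3*k/(3*k + 7)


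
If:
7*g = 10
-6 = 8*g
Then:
No Solution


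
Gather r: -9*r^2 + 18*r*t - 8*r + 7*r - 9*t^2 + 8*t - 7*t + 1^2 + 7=-9*r^2 + r*(18*t - 1) - 9*t^2 + t + 8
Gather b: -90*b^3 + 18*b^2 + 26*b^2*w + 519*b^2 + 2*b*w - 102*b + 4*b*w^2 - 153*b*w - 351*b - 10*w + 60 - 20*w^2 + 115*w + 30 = -90*b^3 + b^2*(26*w + 537) + b*(4*w^2 - 151*w - 453) - 20*w^2 + 105*w + 90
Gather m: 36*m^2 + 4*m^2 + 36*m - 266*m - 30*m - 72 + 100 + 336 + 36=40*m^2 - 260*m + 400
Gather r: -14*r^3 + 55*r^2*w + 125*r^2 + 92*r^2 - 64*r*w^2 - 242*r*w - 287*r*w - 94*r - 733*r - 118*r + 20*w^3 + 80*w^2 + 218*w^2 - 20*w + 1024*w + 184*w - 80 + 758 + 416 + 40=-14*r^3 + r^2*(55*w + 217) + r*(-64*w^2 - 529*w - 945) + 20*w^3 + 298*w^2 + 1188*w + 1134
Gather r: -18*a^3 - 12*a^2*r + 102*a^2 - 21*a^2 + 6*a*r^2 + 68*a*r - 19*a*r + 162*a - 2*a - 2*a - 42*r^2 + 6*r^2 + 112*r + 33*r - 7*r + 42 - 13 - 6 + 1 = -18*a^3 + 81*a^2 + 158*a + r^2*(6*a - 36) + r*(-12*a^2 + 49*a + 138) + 24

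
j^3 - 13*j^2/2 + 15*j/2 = j*(j - 5)*(j - 3/2)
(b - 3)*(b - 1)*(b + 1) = b^3 - 3*b^2 - b + 3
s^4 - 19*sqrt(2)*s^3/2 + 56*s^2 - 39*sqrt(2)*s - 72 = (s - 4*sqrt(2))*(s - 3*sqrt(2))^2*(s + sqrt(2)/2)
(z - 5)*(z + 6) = z^2 + z - 30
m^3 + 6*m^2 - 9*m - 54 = (m - 3)*(m + 3)*(m + 6)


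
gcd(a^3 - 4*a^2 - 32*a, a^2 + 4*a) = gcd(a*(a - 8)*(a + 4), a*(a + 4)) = a^2 + 4*a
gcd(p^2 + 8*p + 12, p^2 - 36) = p + 6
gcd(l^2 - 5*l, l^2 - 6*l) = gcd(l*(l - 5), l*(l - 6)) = l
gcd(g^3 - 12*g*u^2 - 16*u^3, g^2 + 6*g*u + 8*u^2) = g + 2*u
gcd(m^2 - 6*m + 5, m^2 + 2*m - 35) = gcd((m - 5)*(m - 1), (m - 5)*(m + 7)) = m - 5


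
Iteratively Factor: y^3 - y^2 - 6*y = (y - 3)*(y^2 + 2*y) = (y - 3)*(y + 2)*(y)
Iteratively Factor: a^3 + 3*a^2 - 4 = (a + 2)*(a^2 + a - 2) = (a - 1)*(a + 2)*(a + 2)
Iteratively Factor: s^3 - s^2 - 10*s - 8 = (s - 4)*(s^2 + 3*s + 2) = (s - 4)*(s + 1)*(s + 2)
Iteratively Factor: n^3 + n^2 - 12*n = (n + 4)*(n^2 - 3*n) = (n - 3)*(n + 4)*(n)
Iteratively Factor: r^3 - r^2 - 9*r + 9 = (r - 3)*(r^2 + 2*r - 3) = (r - 3)*(r + 3)*(r - 1)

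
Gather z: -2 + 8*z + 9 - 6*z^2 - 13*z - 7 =-6*z^2 - 5*z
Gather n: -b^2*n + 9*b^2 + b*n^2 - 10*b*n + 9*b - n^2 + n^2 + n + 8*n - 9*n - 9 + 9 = 9*b^2 + b*n^2 + 9*b + n*(-b^2 - 10*b)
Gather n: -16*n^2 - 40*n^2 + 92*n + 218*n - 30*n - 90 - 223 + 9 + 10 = -56*n^2 + 280*n - 294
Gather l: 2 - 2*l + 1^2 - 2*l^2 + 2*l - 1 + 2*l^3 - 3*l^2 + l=2*l^3 - 5*l^2 + l + 2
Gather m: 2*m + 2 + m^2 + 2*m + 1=m^2 + 4*m + 3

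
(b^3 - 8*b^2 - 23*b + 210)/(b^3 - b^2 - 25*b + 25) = (b^2 - 13*b + 42)/(b^2 - 6*b + 5)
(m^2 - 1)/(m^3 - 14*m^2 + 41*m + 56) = (m - 1)/(m^2 - 15*m + 56)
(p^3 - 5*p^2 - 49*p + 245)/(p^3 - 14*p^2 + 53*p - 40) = (p^2 - 49)/(p^2 - 9*p + 8)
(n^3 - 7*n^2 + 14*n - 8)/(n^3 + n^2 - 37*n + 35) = (n^2 - 6*n + 8)/(n^2 + 2*n - 35)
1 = 1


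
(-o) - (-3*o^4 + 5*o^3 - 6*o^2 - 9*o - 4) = 3*o^4 - 5*o^3 + 6*o^2 + 8*o + 4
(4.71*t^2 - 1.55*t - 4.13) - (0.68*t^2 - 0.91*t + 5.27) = 4.03*t^2 - 0.64*t - 9.4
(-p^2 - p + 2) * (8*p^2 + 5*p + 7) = -8*p^4 - 13*p^3 + 4*p^2 + 3*p + 14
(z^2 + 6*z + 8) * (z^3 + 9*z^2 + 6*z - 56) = z^5 + 15*z^4 + 68*z^3 + 52*z^2 - 288*z - 448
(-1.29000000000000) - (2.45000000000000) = -3.74000000000000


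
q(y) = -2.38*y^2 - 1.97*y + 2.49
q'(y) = -4.76*y - 1.97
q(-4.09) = -29.27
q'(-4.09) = 17.50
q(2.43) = -16.35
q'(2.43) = -13.54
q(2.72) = -20.48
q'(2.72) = -14.92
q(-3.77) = -23.91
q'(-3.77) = 15.98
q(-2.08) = -3.71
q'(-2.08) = 7.93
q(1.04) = -2.13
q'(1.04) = -6.92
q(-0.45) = 2.89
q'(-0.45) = 0.17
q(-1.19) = 1.46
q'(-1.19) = 3.69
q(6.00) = -95.01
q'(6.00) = -30.53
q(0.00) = 2.49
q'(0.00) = -1.97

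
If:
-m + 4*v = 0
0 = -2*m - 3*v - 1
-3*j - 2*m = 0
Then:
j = 8/33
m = -4/11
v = -1/11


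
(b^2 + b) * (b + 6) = b^3 + 7*b^2 + 6*b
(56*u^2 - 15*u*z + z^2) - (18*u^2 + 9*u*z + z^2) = 38*u^2 - 24*u*z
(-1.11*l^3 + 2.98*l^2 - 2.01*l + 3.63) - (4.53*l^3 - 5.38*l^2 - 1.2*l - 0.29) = -5.64*l^3 + 8.36*l^2 - 0.81*l + 3.92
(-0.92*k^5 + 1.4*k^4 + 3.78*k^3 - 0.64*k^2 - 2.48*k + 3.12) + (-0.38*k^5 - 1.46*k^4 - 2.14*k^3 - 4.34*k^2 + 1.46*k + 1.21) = -1.3*k^5 - 0.0600000000000001*k^4 + 1.64*k^3 - 4.98*k^2 - 1.02*k + 4.33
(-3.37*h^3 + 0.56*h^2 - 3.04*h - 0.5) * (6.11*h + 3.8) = -20.5907*h^4 - 9.3844*h^3 - 16.4464*h^2 - 14.607*h - 1.9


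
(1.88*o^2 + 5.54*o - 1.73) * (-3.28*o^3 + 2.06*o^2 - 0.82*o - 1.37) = -6.1664*o^5 - 14.2984*o^4 + 15.5452*o^3 - 10.6822*o^2 - 6.1712*o + 2.3701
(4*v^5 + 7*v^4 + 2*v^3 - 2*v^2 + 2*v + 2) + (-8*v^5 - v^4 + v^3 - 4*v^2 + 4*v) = -4*v^5 + 6*v^4 + 3*v^3 - 6*v^2 + 6*v + 2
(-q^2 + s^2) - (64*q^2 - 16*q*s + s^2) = -65*q^2 + 16*q*s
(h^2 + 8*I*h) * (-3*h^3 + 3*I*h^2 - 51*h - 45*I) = -3*h^5 - 21*I*h^4 - 75*h^3 - 453*I*h^2 + 360*h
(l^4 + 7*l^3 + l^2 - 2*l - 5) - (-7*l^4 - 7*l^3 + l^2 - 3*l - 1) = 8*l^4 + 14*l^3 + l - 4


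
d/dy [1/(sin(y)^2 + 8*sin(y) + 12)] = -2*(sin(y) + 4)*cos(y)/(sin(y)^2 + 8*sin(y) + 12)^2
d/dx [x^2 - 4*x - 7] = 2*x - 4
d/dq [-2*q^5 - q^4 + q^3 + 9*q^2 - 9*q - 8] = -10*q^4 - 4*q^3 + 3*q^2 + 18*q - 9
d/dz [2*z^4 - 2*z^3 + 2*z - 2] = 8*z^3 - 6*z^2 + 2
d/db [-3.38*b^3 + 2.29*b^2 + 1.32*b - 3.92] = -10.14*b^2 + 4.58*b + 1.32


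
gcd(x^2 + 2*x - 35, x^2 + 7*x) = x + 7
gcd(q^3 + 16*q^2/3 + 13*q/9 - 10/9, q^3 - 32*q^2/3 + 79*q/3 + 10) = 1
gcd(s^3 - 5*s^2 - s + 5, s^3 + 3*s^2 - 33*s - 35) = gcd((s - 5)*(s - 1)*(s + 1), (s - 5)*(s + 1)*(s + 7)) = s^2 - 4*s - 5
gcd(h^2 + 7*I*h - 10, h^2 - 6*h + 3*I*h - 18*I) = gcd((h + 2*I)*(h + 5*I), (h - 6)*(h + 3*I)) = 1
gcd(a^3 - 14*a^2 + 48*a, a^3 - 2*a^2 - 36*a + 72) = a - 6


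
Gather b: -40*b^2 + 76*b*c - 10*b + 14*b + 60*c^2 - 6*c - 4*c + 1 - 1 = -40*b^2 + b*(76*c + 4) + 60*c^2 - 10*c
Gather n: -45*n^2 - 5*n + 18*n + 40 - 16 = -45*n^2 + 13*n + 24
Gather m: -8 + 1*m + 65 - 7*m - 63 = -6*m - 6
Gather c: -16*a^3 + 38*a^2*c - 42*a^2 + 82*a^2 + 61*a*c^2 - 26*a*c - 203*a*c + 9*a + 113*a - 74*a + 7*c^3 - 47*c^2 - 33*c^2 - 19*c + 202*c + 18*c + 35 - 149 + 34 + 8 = -16*a^3 + 40*a^2 + 48*a + 7*c^3 + c^2*(61*a - 80) + c*(38*a^2 - 229*a + 201) - 72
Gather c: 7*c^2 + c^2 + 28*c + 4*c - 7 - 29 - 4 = 8*c^2 + 32*c - 40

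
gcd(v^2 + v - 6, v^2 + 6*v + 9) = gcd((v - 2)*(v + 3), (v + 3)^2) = v + 3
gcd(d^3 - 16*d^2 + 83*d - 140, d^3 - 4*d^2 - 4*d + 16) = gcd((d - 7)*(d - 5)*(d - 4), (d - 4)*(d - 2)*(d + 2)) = d - 4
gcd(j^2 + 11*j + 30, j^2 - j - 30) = j + 5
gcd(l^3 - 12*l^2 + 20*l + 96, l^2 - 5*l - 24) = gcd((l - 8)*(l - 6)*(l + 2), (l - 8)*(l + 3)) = l - 8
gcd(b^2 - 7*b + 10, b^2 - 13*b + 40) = b - 5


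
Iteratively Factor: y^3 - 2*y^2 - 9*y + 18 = (y - 2)*(y^2 - 9) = (y - 3)*(y - 2)*(y + 3)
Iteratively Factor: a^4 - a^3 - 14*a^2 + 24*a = (a - 2)*(a^3 + a^2 - 12*a) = (a - 3)*(a - 2)*(a^2 + 4*a) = a*(a - 3)*(a - 2)*(a + 4)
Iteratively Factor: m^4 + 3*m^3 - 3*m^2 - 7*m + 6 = (m - 1)*(m^3 + 4*m^2 + m - 6) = (m - 1)*(m + 3)*(m^2 + m - 2) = (m - 1)^2*(m + 3)*(m + 2)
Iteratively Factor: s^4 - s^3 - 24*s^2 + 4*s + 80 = (s - 5)*(s^3 + 4*s^2 - 4*s - 16) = (s - 5)*(s + 4)*(s^2 - 4) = (s - 5)*(s + 2)*(s + 4)*(s - 2)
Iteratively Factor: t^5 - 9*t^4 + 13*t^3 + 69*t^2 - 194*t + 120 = (t + 3)*(t^4 - 12*t^3 + 49*t^2 - 78*t + 40) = (t - 2)*(t + 3)*(t^3 - 10*t^2 + 29*t - 20) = (t - 5)*(t - 2)*(t + 3)*(t^2 - 5*t + 4) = (t - 5)*(t - 2)*(t - 1)*(t + 3)*(t - 4)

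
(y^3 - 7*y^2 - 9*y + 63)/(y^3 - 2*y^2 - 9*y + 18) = (y - 7)/(y - 2)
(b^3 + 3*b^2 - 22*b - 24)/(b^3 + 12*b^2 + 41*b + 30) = (b - 4)/(b + 5)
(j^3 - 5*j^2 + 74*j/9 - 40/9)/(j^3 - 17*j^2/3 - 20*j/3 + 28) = (9*j^2 - 27*j + 20)/(3*(3*j^2 - 11*j - 42))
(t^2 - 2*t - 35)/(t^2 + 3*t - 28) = (t^2 - 2*t - 35)/(t^2 + 3*t - 28)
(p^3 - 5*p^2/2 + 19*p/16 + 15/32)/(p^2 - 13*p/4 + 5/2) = (8*p^2 - 10*p - 3)/(8*(p - 2))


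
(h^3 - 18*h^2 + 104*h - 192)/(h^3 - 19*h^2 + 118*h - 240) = (h - 4)/(h - 5)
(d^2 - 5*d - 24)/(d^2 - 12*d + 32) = (d + 3)/(d - 4)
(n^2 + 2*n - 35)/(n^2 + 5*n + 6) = (n^2 + 2*n - 35)/(n^2 + 5*n + 6)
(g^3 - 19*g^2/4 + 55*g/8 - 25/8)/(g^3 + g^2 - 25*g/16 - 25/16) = 2*(2*g^2 - 7*g + 5)/(4*g^2 + 9*g + 5)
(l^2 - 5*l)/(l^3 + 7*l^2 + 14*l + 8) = l*(l - 5)/(l^3 + 7*l^2 + 14*l + 8)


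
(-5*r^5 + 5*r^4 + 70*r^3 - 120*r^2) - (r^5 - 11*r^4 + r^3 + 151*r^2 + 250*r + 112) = -6*r^5 + 16*r^4 + 69*r^3 - 271*r^2 - 250*r - 112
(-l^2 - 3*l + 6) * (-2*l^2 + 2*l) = 2*l^4 + 4*l^3 - 18*l^2 + 12*l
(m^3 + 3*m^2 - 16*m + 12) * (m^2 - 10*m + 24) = m^5 - 7*m^4 - 22*m^3 + 244*m^2 - 504*m + 288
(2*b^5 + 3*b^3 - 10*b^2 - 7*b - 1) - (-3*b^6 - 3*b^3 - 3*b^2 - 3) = 3*b^6 + 2*b^5 + 6*b^3 - 7*b^2 - 7*b + 2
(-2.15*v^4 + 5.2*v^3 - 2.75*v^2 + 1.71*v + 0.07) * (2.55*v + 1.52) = -5.4825*v^5 + 9.992*v^4 + 0.891500000000002*v^3 + 0.1805*v^2 + 2.7777*v + 0.1064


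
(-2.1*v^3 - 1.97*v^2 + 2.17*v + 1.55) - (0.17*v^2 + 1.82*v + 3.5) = -2.1*v^3 - 2.14*v^2 + 0.35*v - 1.95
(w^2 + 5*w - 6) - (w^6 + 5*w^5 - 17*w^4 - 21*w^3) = -w^6 - 5*w^5 + 17*w^4 + 21*w^3 + w^2 + 5*w - 6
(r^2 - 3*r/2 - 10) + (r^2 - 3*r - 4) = 2*r^2 - 9*r/2 - 14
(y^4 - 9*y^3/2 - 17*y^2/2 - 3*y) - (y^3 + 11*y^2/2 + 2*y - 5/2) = y^4 - 11*y^3/2 - 14*y^2 - 5*y + 5/2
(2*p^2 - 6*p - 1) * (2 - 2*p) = -4*p^3 + 16*p^2 - 10*p - 2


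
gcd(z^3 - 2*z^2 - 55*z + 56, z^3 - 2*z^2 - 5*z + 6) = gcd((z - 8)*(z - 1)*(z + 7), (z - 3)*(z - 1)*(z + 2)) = z - 1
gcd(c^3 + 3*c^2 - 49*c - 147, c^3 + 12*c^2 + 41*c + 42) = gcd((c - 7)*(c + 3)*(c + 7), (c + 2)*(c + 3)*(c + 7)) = c^2 + 10*c + 21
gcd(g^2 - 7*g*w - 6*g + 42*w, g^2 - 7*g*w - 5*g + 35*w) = -g + 7*w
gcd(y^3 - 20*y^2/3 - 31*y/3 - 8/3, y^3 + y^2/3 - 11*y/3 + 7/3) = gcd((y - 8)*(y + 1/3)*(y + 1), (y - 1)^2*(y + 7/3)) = 1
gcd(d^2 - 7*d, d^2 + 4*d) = d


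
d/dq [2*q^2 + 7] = 4*q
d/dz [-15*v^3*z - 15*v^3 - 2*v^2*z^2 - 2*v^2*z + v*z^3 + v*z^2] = v*(-15*v^2 - 4*v*z - 2*v + 3*z^2 + 2*z)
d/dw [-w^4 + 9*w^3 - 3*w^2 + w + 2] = -4*w^3 + 27*w^2 - 6*w + 1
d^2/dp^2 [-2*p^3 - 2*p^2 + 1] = -12*p - 4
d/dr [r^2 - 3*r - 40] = 2*r - 3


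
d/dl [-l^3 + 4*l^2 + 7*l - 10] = -3*l^2 + 8*l + 7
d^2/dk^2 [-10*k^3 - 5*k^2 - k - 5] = -60*k - 10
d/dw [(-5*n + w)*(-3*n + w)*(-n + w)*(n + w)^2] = -7*n^4 + 44*n^3*w + 18*n^2*w^2 - 28*n*w^3 + 5*w^4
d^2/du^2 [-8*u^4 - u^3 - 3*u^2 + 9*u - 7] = -96*u^2 - 6*u - 6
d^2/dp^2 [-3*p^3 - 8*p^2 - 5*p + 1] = -18*p - 16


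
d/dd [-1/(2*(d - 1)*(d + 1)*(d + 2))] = ((d - 1)*(d + 1) + (d - 1)*(d + 2) + (d + 1)*(d + 2))/(2*(d - 1)^2*(d + 1)^2*(d + 2)^2)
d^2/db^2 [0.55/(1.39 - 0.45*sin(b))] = (0.111375*sin(b)^2 + 0.344025*sin(b) - 0.22275)/(0.45*sin(b) - 1.39)^3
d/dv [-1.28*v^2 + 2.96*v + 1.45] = 2.96 - 2.56*v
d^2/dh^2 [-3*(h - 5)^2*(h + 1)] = 54 - 18*h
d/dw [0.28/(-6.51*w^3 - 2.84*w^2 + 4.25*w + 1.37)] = (5.4684*w^2 + 1.5904*w - 1.19)/(6.51*w^3 + 2.84*w^2 - 4.25*w - 1.37)^2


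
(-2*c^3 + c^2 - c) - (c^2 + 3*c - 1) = -2*c^3 - 4*c + 1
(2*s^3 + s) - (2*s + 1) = 2*s^3 - s - 1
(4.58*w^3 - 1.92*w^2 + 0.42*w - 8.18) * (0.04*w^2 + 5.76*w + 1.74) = 0.1832*w^5 + 26.304*w^4 - 3.0732*w^3 - 1.2488*w^2 - 46.386*w - 14.2332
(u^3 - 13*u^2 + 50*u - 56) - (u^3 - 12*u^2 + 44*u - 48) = -u^2 + 6*u - 8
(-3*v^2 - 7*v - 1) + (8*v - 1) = -3*v^2 + v - 2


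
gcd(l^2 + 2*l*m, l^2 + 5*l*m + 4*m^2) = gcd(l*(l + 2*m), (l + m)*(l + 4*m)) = 1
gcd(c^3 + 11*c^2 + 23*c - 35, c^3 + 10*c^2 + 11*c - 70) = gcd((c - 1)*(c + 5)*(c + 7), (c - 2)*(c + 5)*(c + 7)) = c^2 + 12*c + 35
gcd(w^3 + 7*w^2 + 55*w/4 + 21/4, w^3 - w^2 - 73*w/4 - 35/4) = w^2 + 4*w + 7/4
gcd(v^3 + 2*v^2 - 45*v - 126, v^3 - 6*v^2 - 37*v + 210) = v^2 - v - 42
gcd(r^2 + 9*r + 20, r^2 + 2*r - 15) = r + 5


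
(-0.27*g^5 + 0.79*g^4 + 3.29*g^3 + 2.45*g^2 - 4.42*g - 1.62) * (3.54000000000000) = -0.9558*g^5 + 2.7966*g^4 + 11.6466*g^3 + 8.673*g^2 - 15.6468*g - 5.7348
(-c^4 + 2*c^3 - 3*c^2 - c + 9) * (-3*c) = 3*c^5 - 6*c^4 + 9*c^3 + 3*c^2 - 27*c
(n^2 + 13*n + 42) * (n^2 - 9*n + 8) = n^4 + 4*n^3 - 67*n^2 - 274*n + 336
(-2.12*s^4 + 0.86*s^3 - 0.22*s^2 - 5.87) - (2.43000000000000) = -2.12*s^4 + 0.86*s^3 - 0.22*s^2 - 8.3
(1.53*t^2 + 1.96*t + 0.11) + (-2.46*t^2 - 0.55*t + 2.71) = -0.93*t^2 + 1.41*t + 2.82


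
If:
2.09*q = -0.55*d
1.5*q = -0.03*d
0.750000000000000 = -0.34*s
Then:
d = 0.00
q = 0.00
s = -2.21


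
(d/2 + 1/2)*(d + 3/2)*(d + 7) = d^3/2 + 19*d^2/4 + 19*d/2 + 21/4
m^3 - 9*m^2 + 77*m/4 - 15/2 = (m - 6)*(m - 5/2)*(m - 1/2)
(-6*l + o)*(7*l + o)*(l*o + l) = -42*l^3*o - 42*l^3 + l^2*o^2 + l^2*o + l*o^3 + l*o^2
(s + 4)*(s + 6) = s^2 + 10*s + 24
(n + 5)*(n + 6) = n^2 + 11*n + 30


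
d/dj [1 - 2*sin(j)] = -2*cos(j)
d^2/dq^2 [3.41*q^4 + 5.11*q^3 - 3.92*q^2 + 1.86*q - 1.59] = 40.92*q^2 + 30.66*q - 7.84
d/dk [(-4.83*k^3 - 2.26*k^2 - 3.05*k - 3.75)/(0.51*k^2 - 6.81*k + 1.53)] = (-2.4633*k^4 + 65.7846*k^3 - 5.2236*k^2 - 3.0906*k - 30.204)/(0.2601*k^4 - 6.9462*k^3 + 47.9367*k^2 - 20.8386*k + 2.3409)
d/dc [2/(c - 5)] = -2/(c - 5)^2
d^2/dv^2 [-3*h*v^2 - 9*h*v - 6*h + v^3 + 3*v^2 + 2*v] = -6*h + 6*v + 6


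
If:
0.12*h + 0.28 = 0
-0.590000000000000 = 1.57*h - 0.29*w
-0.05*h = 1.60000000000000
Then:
No Solution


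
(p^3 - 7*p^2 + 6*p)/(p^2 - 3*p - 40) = p*(-p^2 + 7*p - 6)/(-p^2 + 3*p + 40)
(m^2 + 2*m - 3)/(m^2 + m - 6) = (m - 1)/(m - 2)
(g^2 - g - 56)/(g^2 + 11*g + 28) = (g - 8)/(g + 4)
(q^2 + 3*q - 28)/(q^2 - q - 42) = (-q^2 - 3*q + 28)/(-q^2 + q + 42)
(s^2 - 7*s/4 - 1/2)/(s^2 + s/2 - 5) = (4*s + 1)/(2*(2*s + 5))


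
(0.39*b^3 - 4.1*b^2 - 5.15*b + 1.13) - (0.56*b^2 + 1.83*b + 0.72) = 0.39*b^3 - 4.66*b^2 - 6.98*b + 0.41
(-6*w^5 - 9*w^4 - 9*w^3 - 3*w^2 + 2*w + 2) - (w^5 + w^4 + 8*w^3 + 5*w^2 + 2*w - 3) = -7*w^5 - 10*w^4 - 17*w^3 - 8*w^2 + 5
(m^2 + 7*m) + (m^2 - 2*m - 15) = 2*m^2 + 5*m - 15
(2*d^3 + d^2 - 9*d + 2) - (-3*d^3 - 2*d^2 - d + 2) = 5*d^3 + 3*d^2 - 8*d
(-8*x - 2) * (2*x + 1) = -16*x^2 - 12*x - 2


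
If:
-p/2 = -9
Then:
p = 18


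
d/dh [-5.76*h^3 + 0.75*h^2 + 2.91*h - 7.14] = -17.28*h^2 + 1.5*h + 2.91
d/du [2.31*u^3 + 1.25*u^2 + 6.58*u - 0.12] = 6.93*u^2 + 2.5*u + 6.58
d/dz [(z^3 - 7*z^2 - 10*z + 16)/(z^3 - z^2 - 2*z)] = 2*(3*z^4 + 8*z^3 - 22*z^2 + 16*z + 16)/(z^2*(z^4 - 2*z^3 - 3*z^2 + 4*z + 4))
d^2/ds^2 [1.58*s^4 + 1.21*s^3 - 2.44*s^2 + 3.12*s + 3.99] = 18.96*s^2 + 7.26*s - 4.88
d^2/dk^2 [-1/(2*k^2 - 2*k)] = (k*(k - 1) - (2*k - 1)^2)/(k^3*(k - 1)^3)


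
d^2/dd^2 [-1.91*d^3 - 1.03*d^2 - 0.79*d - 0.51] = -11.46*d - 2.06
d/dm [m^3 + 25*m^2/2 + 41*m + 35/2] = 3*m^2 + 25*m + 41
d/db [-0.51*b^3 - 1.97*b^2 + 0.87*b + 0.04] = -1.53*b^2 - 3.94*b + 0.87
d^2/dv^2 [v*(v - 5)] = 2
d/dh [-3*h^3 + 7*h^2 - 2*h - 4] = -9*h^2 + 14*h - 2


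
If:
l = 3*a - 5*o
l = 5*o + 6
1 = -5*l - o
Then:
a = -77/39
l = 1/26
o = -31/26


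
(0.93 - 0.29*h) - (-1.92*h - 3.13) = 1.63*h + 4.06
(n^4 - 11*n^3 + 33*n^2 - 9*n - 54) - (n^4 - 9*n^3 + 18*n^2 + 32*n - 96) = -2*n^3 + 15*n^2 - 41*n + 42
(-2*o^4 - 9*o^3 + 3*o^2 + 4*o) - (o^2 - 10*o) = -2*o^4 - 9*o^3 + 2*o^2 + 14*o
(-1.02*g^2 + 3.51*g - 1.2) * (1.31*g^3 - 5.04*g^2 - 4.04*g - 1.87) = -1.3362*g^5 + 9.7389*g^4 - 15.1416*g^3 - 6.225*g^2 - 1.7157*g + 2.244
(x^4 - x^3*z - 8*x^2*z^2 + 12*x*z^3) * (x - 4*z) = x^5 - 5*x^4*z - 4*x^3*z^2 + 44*x^2*z^3 - 48*x*z^4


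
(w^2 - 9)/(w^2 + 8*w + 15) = (w - 3)/(w + 5)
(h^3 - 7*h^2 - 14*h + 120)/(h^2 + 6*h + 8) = (h^2 - 11*h + 30)/(h + 2)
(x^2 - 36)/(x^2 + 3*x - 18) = (x - 6)/(x - 3)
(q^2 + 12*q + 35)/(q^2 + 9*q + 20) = (q + 7)/(q + 4)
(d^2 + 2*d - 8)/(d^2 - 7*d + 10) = (d + 4)/(d - 5)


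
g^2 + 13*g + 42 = (g + 6)*(g + 7)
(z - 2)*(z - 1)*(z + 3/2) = z^3 - 3*z^2/2 - 5*z/2 + 3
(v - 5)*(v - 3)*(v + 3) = v^3 - 5*v^2 - 9*v + 45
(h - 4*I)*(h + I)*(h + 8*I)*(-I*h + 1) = -I*h^4 + 6*h^3 - 23*I*h^2 + 60*h + 32*I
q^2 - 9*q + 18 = (q - 6)*(q - 3)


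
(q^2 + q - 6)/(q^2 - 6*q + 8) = (q + 3)/(q - 4)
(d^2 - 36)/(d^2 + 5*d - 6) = (d - 6)/(d - 1)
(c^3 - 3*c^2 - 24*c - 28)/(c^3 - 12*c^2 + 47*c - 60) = (c^3 - 3*c^2 - 24*c - 28)/(c^3 - 12*c^2 + 47*c - 60)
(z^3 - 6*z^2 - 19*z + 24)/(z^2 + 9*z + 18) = (z^2 - 9*z + 8)/(z + 6)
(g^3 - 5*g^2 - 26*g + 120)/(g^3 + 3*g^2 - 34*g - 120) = (g - 4)/(g + 4)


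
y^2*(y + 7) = y^3 + 7*y^2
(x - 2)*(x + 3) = x^2 + x - 6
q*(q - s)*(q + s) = q^3 - q*s^2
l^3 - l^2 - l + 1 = (l - 1)^2*(l + 1)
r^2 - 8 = (r - 2*sqrt(2))*(r + 2*sqrt(2))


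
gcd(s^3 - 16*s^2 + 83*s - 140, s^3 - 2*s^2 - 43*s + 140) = s^2 - 9*s + 20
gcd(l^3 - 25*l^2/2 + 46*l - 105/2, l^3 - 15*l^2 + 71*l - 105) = l^2 - 10*l + 21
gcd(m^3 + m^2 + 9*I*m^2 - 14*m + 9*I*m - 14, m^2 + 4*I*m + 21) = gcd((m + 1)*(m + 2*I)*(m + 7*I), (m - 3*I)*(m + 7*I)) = m + 7*I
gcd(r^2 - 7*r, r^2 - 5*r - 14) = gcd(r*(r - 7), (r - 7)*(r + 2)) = r - 7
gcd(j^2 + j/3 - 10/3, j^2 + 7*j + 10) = j + 2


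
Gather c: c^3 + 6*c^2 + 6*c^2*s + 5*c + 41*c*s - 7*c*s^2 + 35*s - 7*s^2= c^3 + c^2*(6*s + 6) + c*(-7*s^2 + 41*s + 5) - 7*s^2 + 35*s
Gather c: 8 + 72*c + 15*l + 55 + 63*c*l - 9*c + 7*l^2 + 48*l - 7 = c*(63*l + 63) + 7*l^2 + 63*l + 56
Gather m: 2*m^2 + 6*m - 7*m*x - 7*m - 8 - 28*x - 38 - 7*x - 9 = 2*m^2 + m*(-7*x - 1) - 35*x - 55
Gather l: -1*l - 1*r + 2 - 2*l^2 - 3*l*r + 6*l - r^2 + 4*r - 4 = -2*l^2 + l*(5 - 3*r) - r^2 + 3*r - 2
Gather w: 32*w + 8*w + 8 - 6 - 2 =40*w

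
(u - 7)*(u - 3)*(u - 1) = u^3 - 11*u^2 + 31*u - 21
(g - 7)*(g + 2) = g^2 - 5*g - 14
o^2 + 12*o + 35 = (o + 5)*(o + 7)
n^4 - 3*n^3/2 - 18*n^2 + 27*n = n*(n - 3/2)*(n - 3*sqrt(2))*(n + 3*sqrt(2))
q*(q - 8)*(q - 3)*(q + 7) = q^4 - 4*q^3 - 53*q^2 + 168*q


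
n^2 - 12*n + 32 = (n - 8)*(n - 4)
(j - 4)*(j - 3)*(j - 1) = j^3 - 8*j^2 + 19*j - 12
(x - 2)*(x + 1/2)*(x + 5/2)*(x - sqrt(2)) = x^4 - sqrt(2)*x^3 + x^3 - 19*x^2/4 - sqrt(2)*x^2 - 5*x/2 + 19*sqrt(2)*x/4 + 5*sqrt(2)/2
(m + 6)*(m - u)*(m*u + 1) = m^3*u - m^2*u^2 + 6*m^2*u + m^2 - 6*m*u^2 - m*u + 6*m - 6*u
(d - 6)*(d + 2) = d^2 - 4*d - 12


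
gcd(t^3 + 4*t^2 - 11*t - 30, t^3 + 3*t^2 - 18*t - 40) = t^2 + 7*t + 10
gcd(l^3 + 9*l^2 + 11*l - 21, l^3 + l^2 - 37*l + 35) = l^2 + 6*l - 7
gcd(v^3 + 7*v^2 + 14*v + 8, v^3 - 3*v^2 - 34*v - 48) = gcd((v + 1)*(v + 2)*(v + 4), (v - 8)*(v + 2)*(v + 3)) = v + 2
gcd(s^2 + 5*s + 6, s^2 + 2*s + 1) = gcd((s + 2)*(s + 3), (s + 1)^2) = 1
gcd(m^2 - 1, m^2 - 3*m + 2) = m - 1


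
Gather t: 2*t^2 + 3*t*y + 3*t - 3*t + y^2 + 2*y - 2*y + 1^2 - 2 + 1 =2*t^2 + 3*t*y + y^2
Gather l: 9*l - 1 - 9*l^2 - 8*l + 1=-9*l^2 + l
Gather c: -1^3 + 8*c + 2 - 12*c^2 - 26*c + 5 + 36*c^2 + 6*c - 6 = 24*c^2 - 12*c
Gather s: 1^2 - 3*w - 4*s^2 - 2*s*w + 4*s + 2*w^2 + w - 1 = -4*s^2 + s*(4 - 2*w) + 2*w^2 - 2*w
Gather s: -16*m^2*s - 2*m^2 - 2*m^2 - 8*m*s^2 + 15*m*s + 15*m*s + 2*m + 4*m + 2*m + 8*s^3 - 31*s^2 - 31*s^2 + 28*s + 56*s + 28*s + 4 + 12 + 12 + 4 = -4*m^2 + 8*m + 8*s^3 + s^2*(-8*m - 62) + s*(-16*m^2 + 30*m + 112) + 32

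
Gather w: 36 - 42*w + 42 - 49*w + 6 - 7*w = 84 - 98*w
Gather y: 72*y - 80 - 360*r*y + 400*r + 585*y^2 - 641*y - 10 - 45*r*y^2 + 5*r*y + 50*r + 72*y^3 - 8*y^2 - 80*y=450*r + 72*y^3 + y^2*(577 - 45*r) + y*(-355*r - 649) - 90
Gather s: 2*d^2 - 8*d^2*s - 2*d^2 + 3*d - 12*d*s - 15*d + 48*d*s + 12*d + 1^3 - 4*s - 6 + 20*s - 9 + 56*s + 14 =s*(-8*d^2 + 36*d + 72)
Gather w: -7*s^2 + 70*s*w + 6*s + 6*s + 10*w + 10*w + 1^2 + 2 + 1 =-7*s^2 + 12*s + w*(70*s + 20) + 4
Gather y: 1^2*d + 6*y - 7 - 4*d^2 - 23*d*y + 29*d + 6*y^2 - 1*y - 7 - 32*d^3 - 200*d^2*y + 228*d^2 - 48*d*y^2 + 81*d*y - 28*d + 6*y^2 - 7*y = -32*d^3 + 224*d^2 + 2*d + y^2*(12 - 48*d) + y*(-200*d^2 + 58*d - 2) - 14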